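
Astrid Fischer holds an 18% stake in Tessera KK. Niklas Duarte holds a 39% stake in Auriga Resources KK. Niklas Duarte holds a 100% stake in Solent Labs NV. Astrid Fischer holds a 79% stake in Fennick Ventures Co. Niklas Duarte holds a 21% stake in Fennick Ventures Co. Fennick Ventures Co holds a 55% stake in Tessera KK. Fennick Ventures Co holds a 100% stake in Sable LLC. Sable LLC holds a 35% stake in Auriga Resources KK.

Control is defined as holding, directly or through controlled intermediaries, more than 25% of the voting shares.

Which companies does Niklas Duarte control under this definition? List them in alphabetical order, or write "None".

Niklas holds 100% of Solent, so Niklas controls Solent.
Niklas holds 39% of Auriga, so Niklas controls Auriga.
No other company's threshold is met.

Auriga Resources KK, Solent Labs NV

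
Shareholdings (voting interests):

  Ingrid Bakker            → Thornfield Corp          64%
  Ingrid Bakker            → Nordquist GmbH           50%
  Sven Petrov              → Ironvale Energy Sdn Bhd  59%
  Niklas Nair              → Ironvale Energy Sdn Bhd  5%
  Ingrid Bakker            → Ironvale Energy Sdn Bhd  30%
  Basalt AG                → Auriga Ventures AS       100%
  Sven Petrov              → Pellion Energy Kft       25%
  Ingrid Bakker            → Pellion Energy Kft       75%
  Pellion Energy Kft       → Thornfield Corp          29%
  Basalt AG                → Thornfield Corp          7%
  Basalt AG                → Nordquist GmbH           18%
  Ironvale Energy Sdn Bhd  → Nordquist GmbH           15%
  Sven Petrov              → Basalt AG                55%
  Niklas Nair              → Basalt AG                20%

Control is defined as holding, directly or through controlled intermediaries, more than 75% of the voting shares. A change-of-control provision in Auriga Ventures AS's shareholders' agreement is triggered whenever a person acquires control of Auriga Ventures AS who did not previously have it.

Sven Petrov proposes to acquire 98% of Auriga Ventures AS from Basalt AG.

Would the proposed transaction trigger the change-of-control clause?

The purchase adds only to Sven's holdings (Basalt's stake shrinks), so Sven is the only person who could newly come to control Auriga.
Sven's largest direct stake is 59% in Ironvale, which does not meet the threshold, so Sven controls no company.
Neither Sven nor any entity Sven controls holds any voting interest in Auriga.
So before the transaction, Sven does not control Auriga.
After the purchase, Sven holds 98% of Auriga directly, and Basalt's stake falls to 2%.
Sven holds 98% of Auriga, so Sven controls Auriga.
Sven did not control Auriga before and does after, so the clause is triggered.

Yes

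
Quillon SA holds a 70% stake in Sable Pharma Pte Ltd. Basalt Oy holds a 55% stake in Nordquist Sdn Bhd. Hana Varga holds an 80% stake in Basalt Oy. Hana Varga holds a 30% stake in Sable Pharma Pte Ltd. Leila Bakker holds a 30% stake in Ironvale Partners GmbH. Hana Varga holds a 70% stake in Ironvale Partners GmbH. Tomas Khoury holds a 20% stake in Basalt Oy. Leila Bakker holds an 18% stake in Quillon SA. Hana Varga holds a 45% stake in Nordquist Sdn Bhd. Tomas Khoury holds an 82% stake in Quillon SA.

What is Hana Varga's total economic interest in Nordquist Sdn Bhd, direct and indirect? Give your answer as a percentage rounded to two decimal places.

89.00%

Hana reaches Nordquist along 2 paths.
Via Basalt: 80% × 55% = 44%.
Direct stake: 45% = 45%.
Total: 44% + 45% = 89%.
Rounded: 89.00%.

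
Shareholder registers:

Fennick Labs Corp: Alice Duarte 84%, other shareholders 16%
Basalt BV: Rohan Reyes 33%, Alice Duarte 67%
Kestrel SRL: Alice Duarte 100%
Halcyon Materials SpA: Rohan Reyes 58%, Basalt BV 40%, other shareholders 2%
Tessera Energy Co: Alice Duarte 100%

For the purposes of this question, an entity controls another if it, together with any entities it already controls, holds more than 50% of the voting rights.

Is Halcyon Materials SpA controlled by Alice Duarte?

No

Alice holds 84% of Fennick, so Alice controls Fennick.
Alice holds 67% of Basalt, so Alice controls Basalt.
Alice holds 100% of Kestrel, so Alice controls Kestrel.
Alice holds 100% of Tessera, so Alice controls Tessera.
In Halcyon, Alice's side holds only 40%, not > 50%.
So Alice does not control Halcyon.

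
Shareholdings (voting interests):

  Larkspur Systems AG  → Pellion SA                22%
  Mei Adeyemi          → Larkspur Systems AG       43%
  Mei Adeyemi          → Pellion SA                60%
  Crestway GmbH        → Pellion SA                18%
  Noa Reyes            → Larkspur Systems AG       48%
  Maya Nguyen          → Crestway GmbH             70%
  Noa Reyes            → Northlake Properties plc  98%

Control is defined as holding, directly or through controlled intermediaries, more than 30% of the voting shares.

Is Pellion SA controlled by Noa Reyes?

No

Noa holds 48% of Larkspur, so Noa controls Larkspur.
Noa holds 98% of Northlake, so Noa controls Northlake.
In Pellion, Noa's side holds only 22%, not > 30%.
So Noa does not control Pellion.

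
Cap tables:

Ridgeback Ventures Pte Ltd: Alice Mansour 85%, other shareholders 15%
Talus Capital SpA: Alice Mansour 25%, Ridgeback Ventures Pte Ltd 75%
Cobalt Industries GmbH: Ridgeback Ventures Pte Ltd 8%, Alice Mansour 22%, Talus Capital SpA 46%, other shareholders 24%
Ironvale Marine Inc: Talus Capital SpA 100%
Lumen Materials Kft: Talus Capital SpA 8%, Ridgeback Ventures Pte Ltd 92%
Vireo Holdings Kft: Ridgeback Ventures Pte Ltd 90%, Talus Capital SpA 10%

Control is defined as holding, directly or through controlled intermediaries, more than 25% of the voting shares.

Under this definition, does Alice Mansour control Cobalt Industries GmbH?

Yes

Alice holds 85% of Ridgeback, so Alice controls Ridgeback.
Alice and Ridgeback together hold 25% + 75% = 100% of Talus, so Alice controls Talus.
Ridgeback and Alice and Talus together hold 8% + 22% + 46% = 76% of Cobalt, so Alice controls Cobalt.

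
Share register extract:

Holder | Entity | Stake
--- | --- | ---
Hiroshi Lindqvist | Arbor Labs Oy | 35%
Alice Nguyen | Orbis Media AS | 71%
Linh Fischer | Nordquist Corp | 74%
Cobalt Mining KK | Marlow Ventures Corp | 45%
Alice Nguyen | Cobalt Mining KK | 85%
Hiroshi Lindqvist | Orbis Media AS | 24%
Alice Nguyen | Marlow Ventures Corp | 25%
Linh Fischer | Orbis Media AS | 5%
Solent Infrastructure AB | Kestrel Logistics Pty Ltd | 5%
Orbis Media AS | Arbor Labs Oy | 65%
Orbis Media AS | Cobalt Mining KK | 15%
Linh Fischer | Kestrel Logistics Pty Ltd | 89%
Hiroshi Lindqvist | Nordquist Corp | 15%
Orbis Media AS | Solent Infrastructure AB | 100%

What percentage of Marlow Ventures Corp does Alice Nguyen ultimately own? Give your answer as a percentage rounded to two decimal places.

68.04%

Alice reaches Marlow along 3 paths.
Direct stake: 25% = 25%.
Via Cobalt: 85% × 45% = 38.25%.
Via Orbis → Cobalt: 71% × 15% × 45% = 4.7925%.
Total: 25% + 38.25% + 4.7925% = 68.0425%.
Rounded: 68.04%.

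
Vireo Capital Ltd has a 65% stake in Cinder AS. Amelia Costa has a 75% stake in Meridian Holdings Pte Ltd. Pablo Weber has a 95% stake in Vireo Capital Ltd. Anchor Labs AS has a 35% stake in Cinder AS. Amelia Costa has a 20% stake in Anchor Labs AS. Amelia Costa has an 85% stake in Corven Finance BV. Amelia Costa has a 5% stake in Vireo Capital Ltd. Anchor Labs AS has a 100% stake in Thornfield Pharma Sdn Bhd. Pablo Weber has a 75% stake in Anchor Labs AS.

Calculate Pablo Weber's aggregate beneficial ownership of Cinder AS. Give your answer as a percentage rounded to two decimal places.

Pablo reaches Cinder along 2 paths.
Via Anchor: 75% × 35% = 26.25%.
Via Vireo: 95% × 65% = 61.75%.
Total: 26.25% + 61.75% = 88%.
Rounded: 88.00%.

88.00%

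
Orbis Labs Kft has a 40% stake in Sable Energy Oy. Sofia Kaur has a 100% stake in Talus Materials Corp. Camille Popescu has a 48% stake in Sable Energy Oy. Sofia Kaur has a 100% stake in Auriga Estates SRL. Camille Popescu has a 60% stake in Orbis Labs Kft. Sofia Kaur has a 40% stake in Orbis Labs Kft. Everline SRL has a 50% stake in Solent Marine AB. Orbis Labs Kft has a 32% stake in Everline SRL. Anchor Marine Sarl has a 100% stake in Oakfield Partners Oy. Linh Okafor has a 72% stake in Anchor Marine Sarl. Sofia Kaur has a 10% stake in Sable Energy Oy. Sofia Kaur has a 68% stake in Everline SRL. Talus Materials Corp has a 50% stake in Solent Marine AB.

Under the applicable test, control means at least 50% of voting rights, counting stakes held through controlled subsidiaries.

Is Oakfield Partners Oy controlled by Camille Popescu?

No

Camille holds 60% of Orbis, so Camille controls Orbis.
Camille and Orbis together hold 48% + 40% = 88% of Sable, so Camille controls Sable.
Neither Camille nor any entity Camille controls holds any voting interest in Oakfield.
So Camille does not control Oakfield.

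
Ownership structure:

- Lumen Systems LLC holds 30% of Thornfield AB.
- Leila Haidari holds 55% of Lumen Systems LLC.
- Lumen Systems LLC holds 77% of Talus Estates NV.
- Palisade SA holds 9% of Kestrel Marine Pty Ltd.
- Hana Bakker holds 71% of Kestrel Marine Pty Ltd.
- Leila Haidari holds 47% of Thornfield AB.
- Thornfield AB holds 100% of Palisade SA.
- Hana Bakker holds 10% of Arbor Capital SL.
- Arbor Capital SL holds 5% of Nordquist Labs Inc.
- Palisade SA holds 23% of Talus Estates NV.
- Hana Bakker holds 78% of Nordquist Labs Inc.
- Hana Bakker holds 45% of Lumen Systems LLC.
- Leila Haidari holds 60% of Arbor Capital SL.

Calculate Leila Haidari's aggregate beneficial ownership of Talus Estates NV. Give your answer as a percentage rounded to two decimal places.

56.96%

Leila reaches Talus along 3 paths.
Via Lumen: 55% × 77% = 42.35%.
Via Lumen → Thornfield → Palisade: 55% × 30% × 100% × 23% = 3.795%.
Via Thornfield → Palisade: 47% × 100% × 23% = 10.81%.
Total: 42.35% + 3.795% + 10.81% = 56.955%.
Rounded: 56.96%.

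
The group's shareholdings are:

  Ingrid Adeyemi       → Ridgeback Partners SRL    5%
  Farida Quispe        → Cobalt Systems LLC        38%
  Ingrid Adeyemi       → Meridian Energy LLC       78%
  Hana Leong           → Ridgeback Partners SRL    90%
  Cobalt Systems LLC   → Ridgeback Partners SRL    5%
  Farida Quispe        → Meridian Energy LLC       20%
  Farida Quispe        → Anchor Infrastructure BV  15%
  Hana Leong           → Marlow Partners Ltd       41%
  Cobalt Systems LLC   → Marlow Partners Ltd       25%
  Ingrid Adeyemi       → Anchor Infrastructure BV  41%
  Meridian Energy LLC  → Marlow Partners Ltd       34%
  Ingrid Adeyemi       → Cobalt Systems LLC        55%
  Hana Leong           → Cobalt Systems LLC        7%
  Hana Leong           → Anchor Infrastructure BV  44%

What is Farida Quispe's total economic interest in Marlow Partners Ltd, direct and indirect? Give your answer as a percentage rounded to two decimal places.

16.30%

Farida reaches Marlow along 2 paths.
Via Meridian: 20% × 34% = 6.8%.
Via Cobalt: 38% × 25% = 9.5%.
Total: 6.8% + 9.5% = 16.3%.
Rounded: 16.30%.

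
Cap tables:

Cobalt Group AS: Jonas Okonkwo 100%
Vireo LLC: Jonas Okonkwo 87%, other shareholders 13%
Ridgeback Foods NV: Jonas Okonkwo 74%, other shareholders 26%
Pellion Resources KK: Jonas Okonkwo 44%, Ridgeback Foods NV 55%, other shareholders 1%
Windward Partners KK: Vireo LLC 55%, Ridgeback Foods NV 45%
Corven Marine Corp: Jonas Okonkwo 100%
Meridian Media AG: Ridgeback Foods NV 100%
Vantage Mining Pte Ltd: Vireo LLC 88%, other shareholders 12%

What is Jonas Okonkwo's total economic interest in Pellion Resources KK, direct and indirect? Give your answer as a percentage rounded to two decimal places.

Jonas reaches Pellion along 2 paths.
Direct stake: 44% = 44%.
Via Ridgeback: 74% × 55% = 40.7%.
Total: 44% + 40.7% = 84.7%.
Rounded: 84.70%.

84.70%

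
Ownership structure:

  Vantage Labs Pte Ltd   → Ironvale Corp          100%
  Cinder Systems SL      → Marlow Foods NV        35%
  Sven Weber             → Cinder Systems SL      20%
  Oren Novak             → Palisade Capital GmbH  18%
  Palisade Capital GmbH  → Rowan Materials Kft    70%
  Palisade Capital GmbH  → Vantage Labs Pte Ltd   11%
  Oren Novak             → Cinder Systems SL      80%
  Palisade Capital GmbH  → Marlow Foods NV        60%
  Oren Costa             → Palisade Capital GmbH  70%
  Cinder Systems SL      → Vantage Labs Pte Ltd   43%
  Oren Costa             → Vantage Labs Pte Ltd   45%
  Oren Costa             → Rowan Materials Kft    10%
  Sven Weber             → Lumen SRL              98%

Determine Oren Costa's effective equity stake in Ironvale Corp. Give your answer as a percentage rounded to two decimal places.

Oren Costa reaches Ironvale along 2 paths.
Via Vantage: 45% × 100% = 45%.
Via Palisade → Vantage: 70% × 11% × 100% = 7.7%.
Total: 45% + 7.7% = 52.7%.
Rounded: 52.70%.

52.70%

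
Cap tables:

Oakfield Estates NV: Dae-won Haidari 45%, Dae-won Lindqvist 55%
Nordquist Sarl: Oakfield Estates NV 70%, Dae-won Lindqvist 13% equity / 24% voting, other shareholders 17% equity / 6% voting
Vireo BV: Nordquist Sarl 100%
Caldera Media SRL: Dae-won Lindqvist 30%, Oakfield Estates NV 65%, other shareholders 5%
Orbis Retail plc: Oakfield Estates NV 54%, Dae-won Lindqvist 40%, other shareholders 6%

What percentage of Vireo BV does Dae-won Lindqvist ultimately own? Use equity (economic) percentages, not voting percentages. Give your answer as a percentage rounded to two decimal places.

51.50%

Dae-won Lindqvist reaches Vireo along 2 paths.
Via Oakfield → Nordquist: 55% × 70% × 100% = 38.5%.
Via Nordquist: 13% × 100% = 13%.
Total: 38.5% + 13% = 51.5%.
Rounded: 51.50%.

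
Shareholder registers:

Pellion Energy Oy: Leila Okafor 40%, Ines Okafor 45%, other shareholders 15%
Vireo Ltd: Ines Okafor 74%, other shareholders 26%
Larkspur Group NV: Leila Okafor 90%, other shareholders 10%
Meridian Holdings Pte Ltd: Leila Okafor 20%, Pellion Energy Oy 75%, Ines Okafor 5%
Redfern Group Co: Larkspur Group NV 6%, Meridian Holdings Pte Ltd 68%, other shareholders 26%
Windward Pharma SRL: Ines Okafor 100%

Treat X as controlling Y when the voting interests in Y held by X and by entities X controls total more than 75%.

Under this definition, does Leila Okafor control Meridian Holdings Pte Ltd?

No

Leila holds 90% of Larkspur, so Leila controls Larkspur.
In Meridian, Leila's side holds only 20%, not > 75%.
So Leila does not control Meridian.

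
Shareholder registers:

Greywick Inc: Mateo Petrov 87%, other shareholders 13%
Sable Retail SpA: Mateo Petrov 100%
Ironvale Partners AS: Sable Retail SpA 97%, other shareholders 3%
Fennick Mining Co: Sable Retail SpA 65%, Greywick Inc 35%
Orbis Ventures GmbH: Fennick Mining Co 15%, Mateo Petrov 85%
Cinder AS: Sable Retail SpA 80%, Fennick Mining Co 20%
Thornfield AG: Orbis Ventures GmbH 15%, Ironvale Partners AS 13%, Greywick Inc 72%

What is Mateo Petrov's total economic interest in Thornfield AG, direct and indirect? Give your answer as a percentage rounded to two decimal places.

Mateo reaches Thornfield along 5 paths.
Via Sable → Fennick → Orbis: 100% × 65% × 15% × 15% = 1.4625%.
Via Greywick → Fennick → Orbis: 87% × 35% × 15% × 15% = 0.685125%.
Via Orbis: 85% × 15% = 12.75%.
Via Sable → Ironvale: 100% × 97% × 13% = 12.61%.
Via Greywick: 87% × 72% = 62.64%.
Total: 1.4625% + 0.685125% + 12.75% + 12.61% + 62.64% = 90.147625%.
Rounded: 90.15%.

90.15%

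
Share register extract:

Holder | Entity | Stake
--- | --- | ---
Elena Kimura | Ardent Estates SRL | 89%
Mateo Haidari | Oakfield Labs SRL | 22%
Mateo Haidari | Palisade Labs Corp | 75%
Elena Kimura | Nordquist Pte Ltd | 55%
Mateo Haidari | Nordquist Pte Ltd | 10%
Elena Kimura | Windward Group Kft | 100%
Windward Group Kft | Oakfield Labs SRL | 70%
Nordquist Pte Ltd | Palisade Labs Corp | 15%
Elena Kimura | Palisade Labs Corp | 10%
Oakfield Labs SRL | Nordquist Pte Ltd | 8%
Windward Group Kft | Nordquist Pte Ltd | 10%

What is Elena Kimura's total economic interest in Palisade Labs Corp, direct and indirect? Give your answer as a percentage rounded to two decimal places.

Elena reaches Palisade along 4 paths.
Direct stake: 10% = 10%.
Via Nordquist: 55% × 15% = 8.25%.
Via Windward → Oakfield → Nordquist: 100% × 70% × 8% × 15% = 0.84%.
Via Windward → Nordquist: 100% × 10% × 15% = 1.5%.
Total: 10% + 8.25% + 0.84% + 1.5% = 20.59%.

20.59%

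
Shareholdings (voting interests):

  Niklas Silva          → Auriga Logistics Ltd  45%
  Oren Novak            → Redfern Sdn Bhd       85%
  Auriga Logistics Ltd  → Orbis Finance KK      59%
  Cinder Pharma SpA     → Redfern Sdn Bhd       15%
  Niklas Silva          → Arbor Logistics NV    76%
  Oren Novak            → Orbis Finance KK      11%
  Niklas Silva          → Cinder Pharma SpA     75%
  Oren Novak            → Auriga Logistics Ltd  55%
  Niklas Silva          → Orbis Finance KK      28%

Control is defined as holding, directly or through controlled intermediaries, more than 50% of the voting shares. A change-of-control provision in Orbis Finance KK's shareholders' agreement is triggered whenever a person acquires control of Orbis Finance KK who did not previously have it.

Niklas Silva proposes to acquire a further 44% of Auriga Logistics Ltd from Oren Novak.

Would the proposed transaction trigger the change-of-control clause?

The purchase adds only to Niklas's holdings (Oren's stake shrinks), so Niklas is the only person who could newly come to control Orbis.
Niklas holds 76% of Arbor, so Niklas controls Arbor.
Niklas holds 75% of Cinder, so Niklas controls Cinder.
In Orbis, Niklas's side holds only 28%, not > 50%.
So before the transaction, Niklas does not control Orbis.
After the purchase, Niklas's direct stake in Auriga rises to 45% + 44% = 89%, and Oren's stake falls to 11%.
Niklas holds 89% of Auriga, so Niklas controls Auriga.
Niklas and Auriga together hold 28% + 59% = 87% of Orbis, so Niklas controls Orbis.
Niklas did not control Orbis before and does after, so the clause is triggered.

Yes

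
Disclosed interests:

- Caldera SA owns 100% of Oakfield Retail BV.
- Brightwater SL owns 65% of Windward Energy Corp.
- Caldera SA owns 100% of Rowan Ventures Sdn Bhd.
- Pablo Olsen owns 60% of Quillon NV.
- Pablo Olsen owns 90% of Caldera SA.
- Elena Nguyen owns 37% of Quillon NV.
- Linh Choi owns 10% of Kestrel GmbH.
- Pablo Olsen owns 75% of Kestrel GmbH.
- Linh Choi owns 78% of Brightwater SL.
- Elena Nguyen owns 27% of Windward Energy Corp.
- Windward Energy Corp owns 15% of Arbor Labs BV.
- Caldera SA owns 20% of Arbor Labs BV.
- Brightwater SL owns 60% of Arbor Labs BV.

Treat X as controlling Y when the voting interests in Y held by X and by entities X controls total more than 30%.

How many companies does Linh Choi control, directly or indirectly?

Linh holds 78% of Brightwater, so Linh controls Brightwater.
Brightwater holds 65% of Windward, so Linh controls Windward.
Windward and Brightwater together hold 15% + 60% = 75% of Arbor, so Linh controls Arbor.
No other company's threshold is met.
Linh controls 3 companies.

3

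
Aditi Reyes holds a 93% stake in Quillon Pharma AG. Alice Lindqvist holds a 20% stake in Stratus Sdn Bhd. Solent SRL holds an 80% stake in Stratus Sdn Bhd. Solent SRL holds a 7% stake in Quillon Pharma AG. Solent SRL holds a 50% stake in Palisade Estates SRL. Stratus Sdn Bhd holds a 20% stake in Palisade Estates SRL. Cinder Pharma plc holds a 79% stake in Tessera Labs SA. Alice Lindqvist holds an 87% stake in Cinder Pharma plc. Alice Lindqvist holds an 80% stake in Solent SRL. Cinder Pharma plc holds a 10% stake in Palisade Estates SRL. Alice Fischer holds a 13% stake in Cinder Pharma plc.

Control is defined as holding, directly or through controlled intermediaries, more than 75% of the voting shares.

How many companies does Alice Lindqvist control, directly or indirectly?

Alice Lindqvist holds 80% of Solent, so Alice Lindqvist controls Solent.
Alice Lindqvist holds 87% of Cinder, so Alice Lindqvist controls Cinder.
Solent and Alice Lindqvist together hold 80% + 20% = 100% of Stratus, so Alice Lindqvist controls Stratus.
Solent and Stratus and Cinder together hold 50% + 20% + 10% = 80% of Palisade, so Alice Lindqvist controls Palisade.
Cinder holds 79% of Tessera, so Alice Lindqvist controls Tessera.
No other company's threshold is met.
Alice Lindqvist controls 5 companies.

5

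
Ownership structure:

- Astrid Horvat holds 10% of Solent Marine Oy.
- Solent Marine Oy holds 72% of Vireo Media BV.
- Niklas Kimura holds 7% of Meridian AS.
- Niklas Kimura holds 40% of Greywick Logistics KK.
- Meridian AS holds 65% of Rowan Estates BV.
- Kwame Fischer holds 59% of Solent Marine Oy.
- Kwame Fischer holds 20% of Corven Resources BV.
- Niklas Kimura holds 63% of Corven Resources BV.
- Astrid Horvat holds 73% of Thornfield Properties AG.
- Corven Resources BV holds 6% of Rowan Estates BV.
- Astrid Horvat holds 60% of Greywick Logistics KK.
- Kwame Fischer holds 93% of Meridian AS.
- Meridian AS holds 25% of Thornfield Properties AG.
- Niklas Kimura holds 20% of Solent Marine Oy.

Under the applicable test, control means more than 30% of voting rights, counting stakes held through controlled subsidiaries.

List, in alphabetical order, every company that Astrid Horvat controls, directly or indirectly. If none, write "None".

Greywick Logistics KK, Thornfield Properties AG

Astrid holds 60% of Greywick, so Astrid controls Greywick.
Astrid holds 73% of Thornfield, so Astrid controls Thornfield.
No other company's threshold is met.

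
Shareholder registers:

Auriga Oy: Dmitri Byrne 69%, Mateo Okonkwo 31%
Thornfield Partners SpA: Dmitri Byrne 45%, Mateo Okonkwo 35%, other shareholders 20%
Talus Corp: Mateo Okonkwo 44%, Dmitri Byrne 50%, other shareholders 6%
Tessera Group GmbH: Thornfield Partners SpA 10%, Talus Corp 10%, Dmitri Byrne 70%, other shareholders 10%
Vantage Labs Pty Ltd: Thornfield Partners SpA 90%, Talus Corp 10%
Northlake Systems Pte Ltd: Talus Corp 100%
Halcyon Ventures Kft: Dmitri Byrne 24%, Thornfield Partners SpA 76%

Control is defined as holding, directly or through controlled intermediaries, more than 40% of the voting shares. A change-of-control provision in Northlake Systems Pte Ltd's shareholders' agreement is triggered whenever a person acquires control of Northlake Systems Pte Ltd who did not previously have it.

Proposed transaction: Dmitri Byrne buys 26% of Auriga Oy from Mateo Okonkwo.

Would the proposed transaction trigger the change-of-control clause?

No

The purchase adds only to Dmitri's holdings (Mateo's stake shrinks), so Dmitri is the only person who could newly come to control Northlake.
Dmitri holds 50% of Talus, so Dmitri controls Talus.
Talus holds 100% of Northlake, so Dmitri controls Northlake.
So Dmitri already controls Northlake before the transaction.
After the purchase, Dmitri's direct stake in Auriga rises to 69% + 26% = 95%, and Mateo's stake falls to 5%.
Dmitri controlled Northlake already, so this is not a new person acquiring control; every other person's position is unchanged or reduced.
No new person acquires control, so the clause is not triggered.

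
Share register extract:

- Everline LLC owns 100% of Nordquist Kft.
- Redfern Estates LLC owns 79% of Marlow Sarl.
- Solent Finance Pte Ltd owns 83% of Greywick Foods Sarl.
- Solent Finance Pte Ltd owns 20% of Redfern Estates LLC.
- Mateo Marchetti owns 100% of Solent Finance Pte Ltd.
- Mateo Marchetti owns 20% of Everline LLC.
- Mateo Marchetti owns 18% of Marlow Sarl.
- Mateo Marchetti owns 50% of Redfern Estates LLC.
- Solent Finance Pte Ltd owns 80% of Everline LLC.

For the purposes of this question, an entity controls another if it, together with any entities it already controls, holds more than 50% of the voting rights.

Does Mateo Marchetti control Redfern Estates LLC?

Yes

Mateo holds 100% of Solent, so Mateo controls Solent.
Solent and Mateo together hold 20% + 50% = 70% of Redfern, so Mateo controls Redfern.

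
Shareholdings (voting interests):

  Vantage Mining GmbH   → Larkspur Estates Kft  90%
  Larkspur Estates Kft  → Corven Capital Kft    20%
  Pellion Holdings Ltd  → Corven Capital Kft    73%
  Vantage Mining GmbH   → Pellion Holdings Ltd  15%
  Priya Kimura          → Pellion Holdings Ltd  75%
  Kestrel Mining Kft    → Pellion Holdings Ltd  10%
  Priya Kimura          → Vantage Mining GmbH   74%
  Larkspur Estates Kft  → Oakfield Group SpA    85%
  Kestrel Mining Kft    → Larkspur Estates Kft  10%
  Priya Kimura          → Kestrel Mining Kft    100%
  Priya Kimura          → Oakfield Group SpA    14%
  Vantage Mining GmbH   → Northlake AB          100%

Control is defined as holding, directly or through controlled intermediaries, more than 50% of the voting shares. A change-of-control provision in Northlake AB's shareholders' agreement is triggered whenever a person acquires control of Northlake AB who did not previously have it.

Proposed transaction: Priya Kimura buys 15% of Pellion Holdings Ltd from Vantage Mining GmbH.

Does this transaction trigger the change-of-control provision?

The purchase adds only to Priya's holdings (Vantage's stake shrinks), so Priya is the only person who could newly come to control Northlake.
Priya holds 74% of Vantage, so Priya controls Vantage.
Vantage holds 100% of Northlake, so Priya controls Northlake.
So Priya already controls Northlake before the transaction.
After the purchase, Priya's direct stake in Pellion rises to 75% + 15% = 90%, and Vantage's stake falls to 0%.
Priya controlled Northlake already, so this is not a new person acquiring control; every other person's position is unchanged or reduced.
No new person acquires control, so the clause is not triggered.

No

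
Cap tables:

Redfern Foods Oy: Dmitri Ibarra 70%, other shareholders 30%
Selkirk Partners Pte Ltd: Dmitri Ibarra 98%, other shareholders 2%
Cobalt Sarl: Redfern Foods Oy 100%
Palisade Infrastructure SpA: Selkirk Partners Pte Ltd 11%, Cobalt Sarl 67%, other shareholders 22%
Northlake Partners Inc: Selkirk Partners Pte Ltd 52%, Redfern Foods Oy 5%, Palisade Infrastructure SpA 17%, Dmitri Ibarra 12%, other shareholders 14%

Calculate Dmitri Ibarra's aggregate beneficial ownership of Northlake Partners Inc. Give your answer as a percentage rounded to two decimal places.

Dmitri reaches Northlake along 5 paths.
Via Selkirk: 98% × 52% = 50.96%.
Via Redfern: 70% × 5% = 3.5%.
Via Selkirk → Palisade: 98% × 11% × 17% = 1.8326%.
Via Redfern → Cobalt → Palisade: 70% × 100% × 67% × 17% = 7.973%.
Direct stake: 12% = 12%.
Total: 50.96% + 3.5% + 1.8326% + 7.973% + 12% = 76.2656%.
Rounded: 76.27%.

76.27%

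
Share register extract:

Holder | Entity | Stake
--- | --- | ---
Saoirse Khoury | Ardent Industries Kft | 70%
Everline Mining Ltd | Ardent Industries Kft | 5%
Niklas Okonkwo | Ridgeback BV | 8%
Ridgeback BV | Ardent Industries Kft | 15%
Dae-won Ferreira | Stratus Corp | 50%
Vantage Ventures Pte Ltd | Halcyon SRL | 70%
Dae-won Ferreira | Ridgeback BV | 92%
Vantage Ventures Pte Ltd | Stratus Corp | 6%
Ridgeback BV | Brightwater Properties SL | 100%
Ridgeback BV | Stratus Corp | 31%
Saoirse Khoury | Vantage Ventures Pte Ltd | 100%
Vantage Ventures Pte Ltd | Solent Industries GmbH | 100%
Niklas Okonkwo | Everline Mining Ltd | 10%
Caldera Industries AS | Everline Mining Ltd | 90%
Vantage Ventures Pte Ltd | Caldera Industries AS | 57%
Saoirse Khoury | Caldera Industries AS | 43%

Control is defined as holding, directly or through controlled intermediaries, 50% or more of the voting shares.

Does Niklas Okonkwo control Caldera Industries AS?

Niklas's largest direct stake is 10% in Everline, which does not meet the threshold, so Niklas controls no company.
Neither Niklas nor any entity Niklas controls holds any voting interest in Caldera.
So Niklas does not control Caldera.

No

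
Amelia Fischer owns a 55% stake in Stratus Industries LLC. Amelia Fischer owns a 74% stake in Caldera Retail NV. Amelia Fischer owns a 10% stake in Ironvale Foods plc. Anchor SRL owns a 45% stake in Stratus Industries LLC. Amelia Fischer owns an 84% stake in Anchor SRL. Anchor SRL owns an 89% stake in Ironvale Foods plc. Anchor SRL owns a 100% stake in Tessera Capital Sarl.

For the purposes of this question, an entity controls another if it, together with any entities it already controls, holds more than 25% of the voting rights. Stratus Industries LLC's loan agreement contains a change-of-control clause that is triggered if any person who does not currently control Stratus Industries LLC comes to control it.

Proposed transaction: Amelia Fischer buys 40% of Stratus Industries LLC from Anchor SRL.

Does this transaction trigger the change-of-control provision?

No

The purchase adds only to Amelia's holdings (Anchor's stake shrinks), so Amelia is the only person who could newly come to control Stratus.
Amelia holds 84% of Anchor, so Amelia controls Anchor.
Anchor and Amelia together hold 45% + 55% = 100% of Stratus, so Amelia controls Stratus.
So Amelia already controls Stratus before the transaction.
After the purchase, Amelia's direct stake in Stratus rises to 55% + 40% = 95%, and Anchor's stake falls to 5%.
Amelia controlled Stratus already, so this is not a new person acquiring control; every other person's position is unchanged or reduced.
No new person acquires control, so the clause is not triggered.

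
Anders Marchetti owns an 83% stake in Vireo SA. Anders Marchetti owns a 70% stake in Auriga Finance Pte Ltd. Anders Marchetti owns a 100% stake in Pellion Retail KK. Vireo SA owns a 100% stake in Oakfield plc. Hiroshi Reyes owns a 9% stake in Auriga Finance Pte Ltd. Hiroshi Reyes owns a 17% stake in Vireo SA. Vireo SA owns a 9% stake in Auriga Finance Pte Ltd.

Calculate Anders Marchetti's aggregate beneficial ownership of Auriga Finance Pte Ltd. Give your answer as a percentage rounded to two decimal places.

77.47%

Anders reaches Auriga along 2 paths.
Via Vireo: 83% × 9% = 7.47%.
Direct stake: 70% = 70%.
Total: 7.47% + 70% = 77.47%.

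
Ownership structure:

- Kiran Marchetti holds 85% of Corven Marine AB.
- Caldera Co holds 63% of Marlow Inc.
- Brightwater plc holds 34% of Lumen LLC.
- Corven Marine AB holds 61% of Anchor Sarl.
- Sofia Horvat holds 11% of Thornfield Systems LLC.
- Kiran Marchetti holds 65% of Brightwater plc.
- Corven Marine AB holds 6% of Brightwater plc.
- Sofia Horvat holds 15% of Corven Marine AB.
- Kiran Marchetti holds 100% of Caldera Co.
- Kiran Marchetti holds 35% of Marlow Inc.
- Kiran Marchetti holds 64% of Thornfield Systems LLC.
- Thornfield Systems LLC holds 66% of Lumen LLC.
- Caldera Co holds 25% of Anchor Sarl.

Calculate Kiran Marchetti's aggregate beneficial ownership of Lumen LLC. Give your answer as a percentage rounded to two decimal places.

66.07%

Kiran reaches Lumen along 3 paths.
Via Thornfield: 64% × 66% = 42.24%.
Via Brightwater: 65% × 34% = 22.1%.
Via Corven → Brightwater: 85% × 6% × 34% = 1.734%.
Total: 42.24% + 22.1% + 1.734% = 66.074%.
Rounded: 66.07%.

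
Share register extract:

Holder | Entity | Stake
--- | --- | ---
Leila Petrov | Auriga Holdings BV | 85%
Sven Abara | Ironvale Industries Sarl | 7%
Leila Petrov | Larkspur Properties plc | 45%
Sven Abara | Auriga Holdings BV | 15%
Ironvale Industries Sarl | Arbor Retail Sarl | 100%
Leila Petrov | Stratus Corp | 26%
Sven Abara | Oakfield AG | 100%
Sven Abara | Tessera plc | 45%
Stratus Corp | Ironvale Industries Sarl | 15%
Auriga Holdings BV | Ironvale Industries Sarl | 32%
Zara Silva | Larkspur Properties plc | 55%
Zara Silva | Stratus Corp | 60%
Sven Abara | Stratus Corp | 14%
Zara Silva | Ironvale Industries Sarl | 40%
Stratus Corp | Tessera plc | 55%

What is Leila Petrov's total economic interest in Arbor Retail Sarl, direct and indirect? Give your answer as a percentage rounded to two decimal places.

Leila reaches Arbor along 2 paths.
Via Stratus → Ironvale: 26% × 15% × 100% = 3.9%.
Via Auriga → Ironvale: 85% × 32% × 100% = 27.2%.
Total: 3.9% + 27.2% = 31.1%.
Rounded: 31.10%.

31.10%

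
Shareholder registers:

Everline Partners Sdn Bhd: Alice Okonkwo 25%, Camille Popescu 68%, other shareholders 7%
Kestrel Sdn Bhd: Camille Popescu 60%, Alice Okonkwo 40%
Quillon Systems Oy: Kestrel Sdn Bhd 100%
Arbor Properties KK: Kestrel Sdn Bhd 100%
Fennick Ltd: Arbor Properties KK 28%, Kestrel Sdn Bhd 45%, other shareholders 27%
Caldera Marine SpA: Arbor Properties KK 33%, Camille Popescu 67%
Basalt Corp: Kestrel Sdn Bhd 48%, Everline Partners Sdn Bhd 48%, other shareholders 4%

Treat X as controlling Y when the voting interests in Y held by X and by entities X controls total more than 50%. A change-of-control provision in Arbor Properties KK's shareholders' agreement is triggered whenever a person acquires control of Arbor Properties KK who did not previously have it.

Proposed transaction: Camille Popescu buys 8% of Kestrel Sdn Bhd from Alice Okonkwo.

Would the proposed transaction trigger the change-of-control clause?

No

The purchase adds only to Camille's holdings (Alice's stake shrinks), so Camille is the only person who could newly come to control Arbor.
Camille holds 60% of Kestrel, so Camille controls Kestrel.
Kestrel holds 100% of Arbor, so Camille controls Arbor.
So Camille already controls Arbor before the transaction.
After the purchase, Camille's direct stake in Kestrel rises to 60% + 8% = 68%, and Alice's stake falls to 32%.
Camille controlled Arbor already, so this is not a new person acquiring control; every other person's position is unchanged or reduced.
No new person acquires control, so the clause is not triggered.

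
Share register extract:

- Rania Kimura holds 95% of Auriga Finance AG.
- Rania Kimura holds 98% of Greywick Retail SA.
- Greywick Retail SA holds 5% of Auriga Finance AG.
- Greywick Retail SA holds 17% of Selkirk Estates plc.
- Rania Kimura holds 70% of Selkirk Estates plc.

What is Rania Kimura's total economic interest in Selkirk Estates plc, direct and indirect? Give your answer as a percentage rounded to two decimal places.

Rania reaches Selkirk along 2 paths.
Via Greywick: 98% × 17% = 16.66%.
Direct stake: 70% = 70%.
Total: 16.66% + 70% = 86.66%.

86.66%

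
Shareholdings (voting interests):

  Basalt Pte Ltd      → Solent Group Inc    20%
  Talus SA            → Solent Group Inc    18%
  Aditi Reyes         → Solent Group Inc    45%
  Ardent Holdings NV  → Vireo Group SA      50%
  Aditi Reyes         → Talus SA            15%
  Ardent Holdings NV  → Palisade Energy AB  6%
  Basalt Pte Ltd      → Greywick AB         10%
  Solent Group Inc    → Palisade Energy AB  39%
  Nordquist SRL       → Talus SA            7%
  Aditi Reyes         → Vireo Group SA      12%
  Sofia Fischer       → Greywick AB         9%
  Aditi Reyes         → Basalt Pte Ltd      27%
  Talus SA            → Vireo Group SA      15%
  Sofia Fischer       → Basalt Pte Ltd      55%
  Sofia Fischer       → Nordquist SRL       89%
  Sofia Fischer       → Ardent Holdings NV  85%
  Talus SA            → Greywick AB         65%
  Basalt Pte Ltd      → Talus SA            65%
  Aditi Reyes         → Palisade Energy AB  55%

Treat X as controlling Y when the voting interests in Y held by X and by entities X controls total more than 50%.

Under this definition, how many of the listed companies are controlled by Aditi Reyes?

Aditi holds 55% of Palisade, so Aditi controls Palisade.
No other company's threshold is met.
Aditi controls 1 company.

1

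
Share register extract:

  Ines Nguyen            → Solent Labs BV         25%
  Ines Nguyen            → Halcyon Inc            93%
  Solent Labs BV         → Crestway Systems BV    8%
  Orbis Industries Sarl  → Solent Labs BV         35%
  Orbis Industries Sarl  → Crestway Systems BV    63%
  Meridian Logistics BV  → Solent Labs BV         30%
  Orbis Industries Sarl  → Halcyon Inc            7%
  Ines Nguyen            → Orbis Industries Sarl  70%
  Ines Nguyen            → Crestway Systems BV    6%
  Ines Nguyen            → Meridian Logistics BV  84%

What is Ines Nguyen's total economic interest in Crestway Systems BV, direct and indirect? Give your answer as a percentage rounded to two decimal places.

Ines reaches Crestway along 5 paths.
Via Orbis → Solent: 70% × 35% × 8% = 1.96%.
Via Meridian → Solent: 84% × 30% × 8% = 2.016%.
Via Solent: 25% × 8% = 2%.
Direct stake: 6% = 6%.
Via Orbis: 70% × 63% = 44.1%.
Total: 1.96% + 2.016% + 2% + 6% + 44.1% = 56.076%.
Rounded: 56.08%.

56.08%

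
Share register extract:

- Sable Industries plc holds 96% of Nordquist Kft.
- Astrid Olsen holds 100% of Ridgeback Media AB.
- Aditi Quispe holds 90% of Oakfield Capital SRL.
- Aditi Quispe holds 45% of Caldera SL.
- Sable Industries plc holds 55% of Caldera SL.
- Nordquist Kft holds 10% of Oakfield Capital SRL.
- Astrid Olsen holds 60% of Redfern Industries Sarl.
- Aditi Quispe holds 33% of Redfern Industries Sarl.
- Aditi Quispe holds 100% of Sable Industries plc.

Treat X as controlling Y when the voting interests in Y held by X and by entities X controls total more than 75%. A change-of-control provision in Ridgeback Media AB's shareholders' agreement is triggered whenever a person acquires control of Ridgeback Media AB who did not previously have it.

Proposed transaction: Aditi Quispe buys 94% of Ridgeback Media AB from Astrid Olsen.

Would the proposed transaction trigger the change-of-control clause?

The purchase adds only to Aditi's holdings (Astrid's stake shrinks), so Aditi is the only person who could newly come to control Ridgeback.
Aditi holds 100% of Sable, so Aditi controls Sable.
Sable holds 96% of Nordquist, so Aditi controls Nordquist.
Aditi and Nordquist together hold 90% + 10% = 100% of Oakfield, so Aditi controls Oakfield.
Aditi and Sable together hold 45% + 55% = 100% of Caldera, so Aditi controls Caldera.
Neither Aditi nor any entity Aditi controls holds any voting interest in Ridgeback.
So before the transaction, Aditi does not control Ridgeback.
After the purchase, Aditi holds 94% of Ridgeback directly, and Astrid's stake falls to 6%.
Aditi holds 94% of Ridgeback, so Aditi controls Ridgeback.
Aditi did not control Ridgeback before and does after, so the clause is triggered.

Yes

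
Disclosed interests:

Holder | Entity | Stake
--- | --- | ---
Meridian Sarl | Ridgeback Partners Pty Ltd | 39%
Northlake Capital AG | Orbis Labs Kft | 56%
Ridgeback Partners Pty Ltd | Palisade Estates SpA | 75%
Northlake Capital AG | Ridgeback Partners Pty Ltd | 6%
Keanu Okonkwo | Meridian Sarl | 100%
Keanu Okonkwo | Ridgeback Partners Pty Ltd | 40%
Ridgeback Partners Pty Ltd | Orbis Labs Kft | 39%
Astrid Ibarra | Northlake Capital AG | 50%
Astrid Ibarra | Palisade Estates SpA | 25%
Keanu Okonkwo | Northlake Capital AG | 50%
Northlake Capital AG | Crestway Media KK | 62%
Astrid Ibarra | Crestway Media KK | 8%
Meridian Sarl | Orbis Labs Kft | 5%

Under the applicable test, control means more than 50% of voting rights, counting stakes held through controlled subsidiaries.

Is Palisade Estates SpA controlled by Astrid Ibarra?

Astrid's largest direct stake is 50% in Northlake, which does not meet the threshold, so Astrid controls no company.
In Palisade, Astrid's side holds only 25%, not > 50%.
So Astrid does not control Palisade.

No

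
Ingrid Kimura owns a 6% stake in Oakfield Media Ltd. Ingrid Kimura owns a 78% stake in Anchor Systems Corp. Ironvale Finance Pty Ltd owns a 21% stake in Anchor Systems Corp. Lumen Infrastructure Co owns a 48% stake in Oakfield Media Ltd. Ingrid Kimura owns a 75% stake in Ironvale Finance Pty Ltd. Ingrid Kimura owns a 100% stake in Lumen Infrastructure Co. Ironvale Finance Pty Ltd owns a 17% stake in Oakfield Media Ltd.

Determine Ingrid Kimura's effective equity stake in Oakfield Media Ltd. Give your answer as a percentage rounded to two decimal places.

Ingrid reaches Oakfield along 3 paths.
Via Lumen: 100% × 48% = 48%.
Direct stake: 6% = 6%.
Via Ironvale: 75% × 17% = 12.75%.
Total: 48% + 6% + 12.75% = 66.75%.

66.75%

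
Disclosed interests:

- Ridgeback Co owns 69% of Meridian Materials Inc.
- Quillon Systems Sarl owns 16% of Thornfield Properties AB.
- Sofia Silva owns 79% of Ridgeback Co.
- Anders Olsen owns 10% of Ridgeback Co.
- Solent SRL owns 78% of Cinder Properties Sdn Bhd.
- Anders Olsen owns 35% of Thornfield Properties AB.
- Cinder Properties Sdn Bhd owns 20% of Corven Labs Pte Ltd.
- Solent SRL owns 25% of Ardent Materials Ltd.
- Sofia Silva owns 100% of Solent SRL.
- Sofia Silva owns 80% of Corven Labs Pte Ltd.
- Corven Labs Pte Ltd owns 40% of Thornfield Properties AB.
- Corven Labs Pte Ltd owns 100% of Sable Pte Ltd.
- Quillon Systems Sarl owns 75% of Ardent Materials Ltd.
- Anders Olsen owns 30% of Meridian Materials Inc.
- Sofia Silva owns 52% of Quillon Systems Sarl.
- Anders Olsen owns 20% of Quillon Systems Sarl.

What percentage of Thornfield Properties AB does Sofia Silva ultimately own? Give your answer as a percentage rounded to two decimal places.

46.56%

Sofia reaches Thornfield along 3 paths.
Via Solent → Cinder → Corven: 100% × 78% × 20% × 40% = 6.24%.
Via Corven: 80% × 40% = 32%.
Via Quillon: 52% × 16% = 8.32%.
Total: 6.24% + 32% + 8.32% = 46.56%.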